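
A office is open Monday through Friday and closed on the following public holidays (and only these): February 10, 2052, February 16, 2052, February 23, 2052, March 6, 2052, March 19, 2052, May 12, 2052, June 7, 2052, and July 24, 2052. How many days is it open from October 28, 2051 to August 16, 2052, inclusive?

204 business days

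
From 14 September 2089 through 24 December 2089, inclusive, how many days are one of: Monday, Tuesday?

28

14 September 2089 is a Wednesday.
That's 102 days from start to end, counting both.
102 = 7 × 14 + 4, so there are 14 full weeks plus 4 extra days.
Each full week contributes 2 days from the set (Mon, Tue): 14 × 2 = 28.
The 4 extra days are Wednesday, Thursday, Friday, Saturday — none qualify.
Total: 28 + 0 = 28.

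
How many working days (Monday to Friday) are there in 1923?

261

1 January 1923 is a Monday.
From 1 January 1923 to 31 December 1923 is 365 days inclusive.
365 = 7 × 52 + 1, so there are 52 full weeks plus 1 extra day.
Each full week contributes 5 weekdays (Mon–Fri): 52 × 5 = 260.
The 1 extra day is Monday — 1 of them qualifies.
Total: 260 + 1 = 261.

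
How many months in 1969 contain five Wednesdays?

A month has five Wednesdays exactly when Wednesday falls within its first (length − 28) days.
Jan: 31 days, starts Wed → 5 of Wed, Thu, Fri ✓
Feb: 28 days, starts Sat → 5 of (none)
Mar: 31 days, starts Sat → 5 of Sat, Sun, Mon
Apr: 30 days, starts Tue → 5 of Tue, Wed ✓
May: 31 days, starts Thu → 5 of Thu, Fri, Sat
Jun: 30 days, starts Sun → 5 of Sun, Mon
Jul: 31 days, starts Tue → 5 of Tue, Wed, Thu ✓
Aug: 31 days, starts Fri → 5 of Fri, Sat, Sun
Sep: 30 days, starts Mon → 5 of Mon, Tue
Oct: 31 days, starts Wed → 5 of Wed, Thu, Fri ✓
Nov: 30 days, starts Sat → 5 of Sat, Sun
Dec: 31 days, starts Mon → 5 of Mon, Tue, Wed ✓
Months with five Wednesdays: Jan, Apr, Jul, Oct, Dec.

5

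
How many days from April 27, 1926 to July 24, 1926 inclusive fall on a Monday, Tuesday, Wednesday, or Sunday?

50

April 27, 1926 is a Tuesday.
From April 27, 1926 to July 24, 1926 is 89 days inclusive.
89 = 7 × 12 + 5, so there are 12 full weeks plus 5 extra days.
Each full week contributes 4 days from the set (Mon, Tue, Wed, Sun): 12 × 4 = 48.
The 5 extra days are Tuesday, Wednesday, Thursday, Friday, Saturday — 2 of them qualify.
Total: 48 + 2 = 50.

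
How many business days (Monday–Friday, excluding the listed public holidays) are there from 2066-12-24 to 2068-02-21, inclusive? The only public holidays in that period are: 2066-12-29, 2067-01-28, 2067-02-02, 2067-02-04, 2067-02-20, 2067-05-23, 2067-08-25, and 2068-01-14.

297

2066-12-24 is a Friday.
That's 425 days from start to end, counting both.
425 = 7 × 60 + 5, so there are 60 full weeks plus 5 extra days.
Each full week contributes 5 weekdays (Mon–Fri): 60 × 5 = 300.
The 5 extra days are Friday, Saturday, Sunday, Monday, Tuesday — 3 of them qualify.
Total: 300 + 3 = 303.
Holidays: 2066-12-29 (Wed); 2067-01-28 (Fri); 2067-02-02 (Wed); 2067-02-04 (Fri); 2067-02-20 (Sun); 2067-05-23 (Mon); 2067-08-25 (Thu); 2068-01-14 (Sat).
6 of the 8 holidays fall on weekdays; the rest are weekends and were already excluded.
Business days: 303 − 6 = 297.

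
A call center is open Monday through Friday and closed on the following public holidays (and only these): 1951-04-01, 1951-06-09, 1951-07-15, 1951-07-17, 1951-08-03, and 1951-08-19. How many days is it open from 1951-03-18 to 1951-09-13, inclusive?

1951-03-18 is a Sunday.
The range spans 180 days (inclusive of both endpoints).
180 = 7 × 25 + 5, so there are 25 full weeks plus 5 extra days.
Each full week contributes 5 weekdays (Mon–Fri): 25 × 5 = 125.
The 5 extra days are Sun, Mon, Tue, Wed, Thu — 4 of them qualify.
Total: 125 + 4 = 129.
Holidays: 1951-04-01 (Sun); 1951-06-09 (Sat); 1951-07-15 (Sun); 1951-07-17 (Tue); 1951-08-03 (Fri); 1951-08-19 (Sun).
2 of the 6 holidays fall on weekdays; the rest are weekends and were already excluded.
Business days: 129 − 2 = 127.

127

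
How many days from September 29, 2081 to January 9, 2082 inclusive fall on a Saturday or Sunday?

28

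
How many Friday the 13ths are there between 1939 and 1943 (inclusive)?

Friday-the-13ths by year:
1939: Jan, Oct
1940: Sep, Dec
1941: Jun
1942: Feb, Mar, Nov
1943: Aug

9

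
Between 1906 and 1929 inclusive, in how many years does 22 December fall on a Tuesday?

Day of week of December 22 in each year:
1906: Sat, 1907: Sun, 1908: Tue ✓, 1909: Wed, 1910: Thu, 1911: Fri, 1912: Sun, 1913: Mon, 1914: Tue ✓, 1915: Wed, 1916: Fri, 1917: Sat, 1918: Sun, 1919: Mon, 1920: Wed, 1921: Thu, 1922: Fri, 1923: Sat, 1924: Mon, 1925: Tue ✓, 1926: Wed, 1927: Thu, 1928: Sat, 1929: Sun
Tuesdays: 1908, 1914, 1925.

3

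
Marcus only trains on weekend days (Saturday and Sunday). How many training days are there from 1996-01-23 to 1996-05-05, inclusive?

30

1996-01-23 is a Tuesday.
The range spans 104 days (inclusive of both endpoints).
104 = 7 × 14 + 6, so there are 14 full weeks plus 6 extra days.
Each full week contributes 2 weekend days (Sat, Sun): 14 × 2 = 28.
The 6 extra days are Tue, Wed, Thu, Fri, Sat, Sun — 2 of them qualify.
Total: 28 + 2 = 30.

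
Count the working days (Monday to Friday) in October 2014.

Oct 1, 2014 is a Wednesday.
The range spans 31 days (inclusive of both endpoints).
31 = 7 × 4 + 3, so there are 4 full weeks plus 3 extra days.
Each full week contributes 5 weekdays (Mon–Fri): 4 × 5 = 20.
The 3 extra days are Wednesday, Thursday, Friday — 3 of them qualify.
Total: 20 + 3 = 23.

23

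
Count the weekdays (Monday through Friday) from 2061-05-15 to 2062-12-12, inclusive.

2061-05-15 is a Sunday.
From 2061-05-15 to 2062-12-12 is 577 days inclusive.
577 = 7 × 82 + 3, so there are 82 full weeks plus 3 extra days.
Each full week contributes 5 weekdays (Mon–Fri): 82 × 5 = 410.
The 3 extra days are Sunday, Monday, Tuesday — 2 of them qualify.
Total: 410 + 2 = 412.

412 weekdays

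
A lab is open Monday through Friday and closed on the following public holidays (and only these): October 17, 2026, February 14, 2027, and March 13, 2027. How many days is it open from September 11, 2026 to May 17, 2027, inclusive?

September 11, 2026 is a Friday.
The range spans 249 days (inclusive of both endpoints).
249 = 7 × 35 + 4, so there are 35 full weeks plus 4 extra days.
Each full week contributes 5 weekdays (Mon–Fri): 35 × 5 = 175.
The 4 extra days are Fri, Sat, Sun, Mon — 2 of them qualify.
Total: 175 + 2 = 177.
Holidays: October 17, 2026 (Sat); February 14, 2027 (Sun); March 13, 2027 (Sat).
None of the 3 holidays fall on a weekday, so nothing to subtract.
Business days: 177 − 0 = 177.

177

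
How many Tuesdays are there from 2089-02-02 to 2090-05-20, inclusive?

2089-02-02 is a Wednesday.
The range spans 473 days (inclusive of both endpoints).
473 = 7 × 67 + 4, so there are 67 full weeks plus 4 extra days.
Each full week contributes one Tuesday: 67 so far.
The 4 extra days are Wed, Thu, Fri, Sat — none qualify.
Total: 67 + 0 = 67.

67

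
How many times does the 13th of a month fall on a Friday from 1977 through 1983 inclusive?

11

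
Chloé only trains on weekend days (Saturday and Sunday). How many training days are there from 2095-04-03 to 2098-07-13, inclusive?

2095-04-03 is a Sunday.
The range spans 1198 days (inclusive of both endpoints).
1198 = 7 × 171 + 1, so there are 171 full weeks plus 1 extra day.
Each full week contributes 2 weekend days (Sat, Sun): 171 × 2 = 342.
The 1 extra day is Sun — 1 of them qualifies.
Total: 342 + 1 = 343.

343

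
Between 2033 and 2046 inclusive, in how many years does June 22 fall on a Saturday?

Day of week of June 22 in each year:
2033: Wed, 2034: Thu, 2035: Fri, 2036: Sun, 2037: Mon, 2038: Tue, 2039: Wed, 2040: Fri, 2041: Sat ✓, 2042: Sun, 2043: Mon, 2044: Wed, 2045: Thu, 2046: Fri
Saturdays: 2041.

1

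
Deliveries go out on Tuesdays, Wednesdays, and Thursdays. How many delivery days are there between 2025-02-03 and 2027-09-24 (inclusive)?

2025-02-03 is a Monday.
From 2025-02-03 to 2027-09-24 is 964 days inclusive.
964 = 7 × 137 + 5, so there are 137 full weeks plus 5 extra days.
Each full week contributes 3 days from the set (Tue, Wed, Thu): 137 × 3 = 411.
The 5 extra days are Monday, Tuesday, Wednesday, Thursday, Friday — 3 of them qualify.
Total: 411 + 3 = 414.

414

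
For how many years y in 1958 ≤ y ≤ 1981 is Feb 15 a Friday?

3

Day of week of February 15 in each year:
1958: Sat, 1959: Sun, 1960: Mon, 1961: Wed, 1962: Thu, 1963: Fri ✓, 1964: Sat, 1965: Mon, 1966: Tue, 1967: Wed, 1968: Thu, 1969: Sat, 1970: Sun, 1971: Mon, 1972: Tue, 1973: Thu, 1974: Fri ✓, 1975: Sat, 1976: Sun, 1977: Tue, 1978: Wed, 1979: Thu, 1980: Fri ✓, 1981: Sun
Fridays: 1963, 1974, 1980.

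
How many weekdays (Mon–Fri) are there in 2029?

261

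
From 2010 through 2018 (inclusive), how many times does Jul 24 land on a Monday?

Day of week of July 24 in each year:
2010: Sat, 2011: Sun, 2012: Tue, 2013: Wed, 2014: Thu, 2015: Fri, 2016: Sun, 2017: Mon ✓, 2018: Tue
Mondays: 2017.

1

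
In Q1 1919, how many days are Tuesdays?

12

1919-01-01 is a Wednesday.
The range spans 90 days (inclusive of both endpoints).
90 = 7 × 12 + 6, so there are 12 full weeks plus 6 extra days.
Each full week contributes one Tuesday: 12 so far.
The 6 extra days are Wednesday, Thursday, Friday, Saturday, Sunday, Monday — none qualify.
Total: 12 + 0 = 12.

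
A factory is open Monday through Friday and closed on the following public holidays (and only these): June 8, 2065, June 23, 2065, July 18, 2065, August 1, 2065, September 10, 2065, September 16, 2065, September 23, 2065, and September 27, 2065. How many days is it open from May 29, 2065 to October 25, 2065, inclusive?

May 29, 2065 is a Friday.
That's 150 days from start to end, counting both.
150 = 7 × 21 + 3, so there are 21 full weeks plus 3 extra days.
Each full week contributes 5 weekdays (Mon–Fri): 21 × 5 = 105.
The 3 extra days are Fri, Sat, Sun — 1 of them qualifies.
Total: 105 + 1 = 106.
Holidays: June 8, 2065 (Mon); June 23, 2065 (Tue); July 18, 2065 (Sat); August 1, 2065 (Sat); September 10, 2065 (Thu); September 16, 2065 (Wed); September 23, 2065 (Wed); September 27, 2065 (Sun).
5 of the 8 holidays fall on weekdays; the rest are weekends and were already excluded.
Business days: 106 − 5 = 101.

101 business days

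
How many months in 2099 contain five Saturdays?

4

A month has five Saturdays exactly when Saturday falls within its first (length − 28) days.
Jan: 31 days, starts Thu → 5 of Thu, Fri, Sat ✓
Feb: 28 days, starts Sun → 5 of (none)
Mar: 31 days, starts Sun → 5 of Sun, Mon, Tue
Apr: 30 days, starts Wed → 5 of Wed, Thu
May: 31 days, starts Fri → 5 of Fri, Sat, Sun ✓
Jun: 30 days, starts Mon → 5 of Mon, Tue
Jul: 31 days, starts Wed → 5 of Wed, Thu, Fri
Aug: 31 days, starts Sat → 5 of Sat, Sun, Mon ✓
Sep: 30 days, starts Tue → 5 of Tue, Wed
Oct: 31 days, starts Thu → 5 of Thu, Fri, Sat ✓
Nov: 30 days, starts Sun → 5 of Sun, Mon
Dec: 31 days, starts Tue → 5 of Tue, Wed, Thu
Months with five Saturdays: Jan, May, Aug, Oct.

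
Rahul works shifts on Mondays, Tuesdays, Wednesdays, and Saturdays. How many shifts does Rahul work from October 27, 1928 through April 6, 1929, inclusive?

93

October 27, 1928 is a Saturday.
That's 162 days from start to end, counting both.
162 = 7 × 23 + 1, so there are 23 full weeks plus 1 extra day.
Each full week contributes 4 days from the set (Mon, Tue, Wed, Sat): 23 × 4 = 92.
The 1 extra day is Saturday — 1 of them qualifies.
Total: 92 + 1 = 93.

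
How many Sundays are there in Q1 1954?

January 1, 1954 is a Friday.
From January 1, 1954 to March 31, 1954 is 90 days inclusive.
90 = 7 × 12 + 6, so there are 12 full weeks plus 6 extra days.
Each full week contributes one Sunday: 12 so far.
The 6 extra days are Fri, Sat, Sun, Mon, Tue, Wed — 1 of them qualifies.
Total: 12 + 1 = 13.

13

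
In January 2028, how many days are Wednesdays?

Jan 1, 2028 is a Saturday.
From Jan 1, 2028 to Jan 31, 2028 is 31 days inclusive.
31 = 7 × 4 + 3, so there are 4 full weeks plus 3 extra days.
Each full week contributes one Wednesday: 4 so far.
The 3 extra days are Saturday, Sunday, Monday — none qualify.
Total: 4 + 0 = 4.

4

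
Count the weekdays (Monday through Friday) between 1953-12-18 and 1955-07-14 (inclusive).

1953-12-18 is a Friday.
That's 574 days from start to end, counting both.
574 = 7 × 82, so the span is exactly 82 full weeks.
Each full week contributes 5 weekdays (Mon–Fri): 82 × 5 = 410.
Total: 410.

410 weekdays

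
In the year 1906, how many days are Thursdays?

52

1 January 1906 is a Monday.
The range spans 365 days (inclusive of both endpoints).
365 = 7 × 52 + 1, so there are 52 full weeks plus 1 extra day.
Each full week contributes one Thursday: 52 so far.
The 1 extra day is Mon — none qualify.
Total: 52 + 0 = 52.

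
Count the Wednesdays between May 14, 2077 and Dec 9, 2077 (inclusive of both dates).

30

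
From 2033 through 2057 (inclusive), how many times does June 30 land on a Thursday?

Day of week of June 30 in each year:
2033: Thu ✓, 2034: Fri, 2035: Sat, 2036: Mon, 2037: Tue, 2038: Wed, 2039: Thu ✓, 2040: Sat, 2041: Sun, 2042: Mon, 2043: Tue, 2044: Thu ✓, 2045: Fri, 2046: Sat, 2047: Sun, 2048: Tue, 2049: Wed, 2050: Thu ✓, 2051: Fri, 2052: Sun, 2053: Mon, 2054: Tue, 2055: Wed, 2056: Fri, 2057: Sat
Thursdays: 2033, 2039, 2044, 2050.

4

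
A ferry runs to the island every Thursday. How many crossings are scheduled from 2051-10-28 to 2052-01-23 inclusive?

12 Thursdays

2051-10-28 is a Saturday.
From 2051-10-28 to 2052-01-23 is 88 days inclusive.
88 = 7 × 12 + 4, so there are 12 full weeks plus 4 extra days.
Each full week contributes one Thursday: 12 so far.
The 4 extra days are Saturday, Sunday, Monday, Tuesday — none qualify.
Total: 12 + 0 = 12.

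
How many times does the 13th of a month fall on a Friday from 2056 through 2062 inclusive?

Friday-the-13ths by year:
2056: Oct
2057: Apr, Jul
2058: Sep, Dec
2059: Jun
2060: Feb, Aug
2061: May
2062: Jan, Oct

11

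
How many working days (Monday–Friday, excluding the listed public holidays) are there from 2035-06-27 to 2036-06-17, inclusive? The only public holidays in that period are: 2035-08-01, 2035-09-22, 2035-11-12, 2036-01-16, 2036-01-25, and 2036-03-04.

250

2035-06-27 is a Wednesday.
The range spans 357 days (inclusive of both endpoints).
357 = 7 × 51, so the span is exactly 51 full weeks.
Each full week contributes 5 weekdays (Mon–Fri): 51 × 5 = 255.
Total: 255.
Holidays: 2035-08-01 (Wed); 2035-09-22 (Sat); 2035-11-12 (Mon); 2036-01-16 (Wed); 2036-01-25 (Fri); 2036-03-04 (Tue).
5 of the 6 holidays fall on weekdays; the rest are weekends and were already excluded.
Business days: 255 − 5 = 250.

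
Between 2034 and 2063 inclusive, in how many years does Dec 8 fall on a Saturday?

5

Day of week of December 8 in each year:
2034: Fri, 2035: Sat ✓, 2036: Mon, 2037: Tue, 2038: Wed, 2039: Thu, 2040: Sat ✓, 2041: Sun, 2042: Mon, 2043: Tue, 2044: Thu, 2045: Fri, 2046: Sat ✓, 2047: Sun, 2048: Tue, 2049: Wed, 2050: Thu, 2051: Fri, 2052: Sun, 2053: Mon, 2054: Tue, 2055: Wed, 2056: Fri, 2057: Sat ✓, 2058: Sun, 2059: Mon, 2060: Wed, 2061: Thu, 2062: Fri, 2063: Sat ✓
Saturdays: 2035, 2040, 2046, 2057, 2063.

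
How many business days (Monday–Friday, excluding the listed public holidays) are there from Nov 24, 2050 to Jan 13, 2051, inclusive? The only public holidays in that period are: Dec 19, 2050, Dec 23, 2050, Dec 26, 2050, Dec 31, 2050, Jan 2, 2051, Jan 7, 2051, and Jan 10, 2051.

32

Nov 24, 2050 is a Thursday.
The range spans 51 days (inclusive of both endpoints).
51 = 7 × 7 + 2, so there are 7 full weeks plus 2 extra days.
Each full week contributes 5 weekdays (Mon–Fri): 7 × 5 = 35.
The 2 extra days are Thu, Fri — 2 of them qualify.
Total: 35 + 2 = 37.
Holidays: Dec 19, 2050 (Mon); Dec 23, 2050 (Fri); Dec 26, 2050 (Mon); Dec 31, 2050 (Sat); Jan 2, 2051 (Mon); Jan 7, 2051 (Sat); Jan 10, 2051 (Tue).
5 of the 7 holidays fall on weekdays; the rest are weekends and were already excluded.
Business days: 37 − 5 = 32.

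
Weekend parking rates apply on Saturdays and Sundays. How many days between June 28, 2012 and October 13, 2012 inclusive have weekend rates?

31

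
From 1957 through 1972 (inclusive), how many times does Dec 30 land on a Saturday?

3

Day of week of December 30 in each year:
1957: Mon, 1958: Tue, 1959: Wed, 1960: Fri, 1961: Sat ✓, 1962: Sun, 1963: Mon, 1964: Wed, 1965: Thu, 1966: Fri, 1967: Sat ✓, 1968: Mon, 1969: Tue, 1970: Wed, 1971: Thu, 1972: Sat ✓
Saturdays: 1961, 1967, 1972.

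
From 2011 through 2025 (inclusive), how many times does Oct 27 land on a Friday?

Day of week of October 27 in each year:
2011: Thu, 2012: Sat, 2013: Sun, 2014: Mon, 2015: Tue, 2016: Thu, 2017: Fri ✓, 2018: Sat, 2019: Sun, 2020: Tue, 2021: Wed, 2022: Thu, 2023: Fri ✓, 2024: Sun, 2025: Mon
Fridays: 2017, 2023.

2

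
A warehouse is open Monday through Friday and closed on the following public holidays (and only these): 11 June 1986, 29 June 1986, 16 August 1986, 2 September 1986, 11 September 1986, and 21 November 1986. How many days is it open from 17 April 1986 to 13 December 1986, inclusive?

17 April 1986 is a Thursday.
From 17 April 1986 to 13 December 1986 is 241 days inclusive.
241 = 7 × 34 + 3, so there are 34 full weeks plus 3 extra days.
Each full week contributes 5 weekdays (Mon–Fri): 34 × 5 = 170.
The 3 extra days are Thu, Fri, Sat — 2 of them qualify.
Total: 170 + 2 = 172.
Holidays: 11 June 1986 (Wed); 29 June 1986 (Sun); 16 August 1986 (Sat); 2 September 1986 (Tue); 11 September 1986 (Thu); 21 November 1986 (Fri).
4 of the 6 holidays fall on weekdays; the rest are weekends and were already excluded.
Business days: 172 − 4 = 168.

168 working days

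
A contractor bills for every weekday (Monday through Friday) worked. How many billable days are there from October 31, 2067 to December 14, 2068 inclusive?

295 weekdays

October 31, 2067 is a Monday.
The range spans 411 days (inclusive of both endpoints).
411 = 7 × 58 + 5, so there are 58 full weeks plus 5 extra days.
Each full week contributes 5 weekdays (Mon–Fri): 58 × 5 = 290.
The 5 extra days are Monday, Tuesday, Wednesday, Thursday, Friday — 5 of them qualify.
Total: 290 + 5 = 295.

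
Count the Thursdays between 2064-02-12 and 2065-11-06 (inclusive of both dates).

91 Thursdays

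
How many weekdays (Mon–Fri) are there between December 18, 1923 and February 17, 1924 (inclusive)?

44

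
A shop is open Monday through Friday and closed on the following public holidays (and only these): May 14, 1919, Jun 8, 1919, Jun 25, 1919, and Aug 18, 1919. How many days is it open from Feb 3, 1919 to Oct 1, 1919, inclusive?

170 working days

Feb 3, 1919 is a Monday.
From Feb 3, 1919 to Oct 1, 1919 is 241 days inclusive.
241 = 7 × 34 + 3, so there are 34 full weeks plus 3 extra days.
Each full week contributes 5 weekdays (Mon–Fri): 34 × 5 = 170.
The 3 extra days are Mon, Tue, Wed — 3 of them qualify.
Total: 170 + 3 = 173.
Holidays: May 14, 1919 (Wed); Jun 8, 1919 (Sun); Jun 25, 1919 (Wed); Aug 18, 1919 (Mon).
3 of the 4 holidays fall on weekdays; the rest are weekends and were already excluded.
Business days: 173 − 3 = 170.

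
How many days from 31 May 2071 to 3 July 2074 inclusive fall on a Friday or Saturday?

322

31 May 2071 is a Sunday.
The range spans 1130 days (inclusive of both endpoints).
1130 = 7 × 161 + 3, so there are 161 full weeks plus 3 extra days.
Each full week contributes 2 days from the set (Fri, Sat): 161 × 2 = 322.
The 3 extra days are Sun, Mon, Tue — none qualify.
Total: 322 + 0 = 322.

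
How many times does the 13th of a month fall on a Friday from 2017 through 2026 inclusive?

Friday-the-13ths by year:
2017: Jan, Oct
2018: Apr, Jul
2019: Sep, Dec
2020: Mar, Nov
2021: Aug
2022: May
2023: Jan, Oct
2024: Sep, Dec
2025: Jun
2026: Feb, Mar, Nov

18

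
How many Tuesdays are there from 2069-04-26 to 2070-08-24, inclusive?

2069-04-26 is a Friday.
From 2069-04-26 to 2070-08-24 is 486 days inclusive.
486 = 7 × 69 + 3, so there are 69 full weeks plus 3 extra days.
Each full week contributes one Tuesday: 69 so far.
The 3 extra days are Friday, Saturday, Sunday — none qualify.
Total: 69 + 0 = 69.

69 Tuesdays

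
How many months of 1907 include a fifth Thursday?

4

A month has five Thursdays exactly when Thursday falls within its first (length − 28) days.
Jan: 31 days, starts Tue → 5 of Tue, Wed, Thu ✓
Feb: 28 days, starts Fri → 5 of (none)
Mar: 31 days, starts Fri → 5 of Fri, Sat, Sun
Apr: 30 days, starts Mon → 5 of Mon, Tue
May: 31 days, starts Wed → 5 of Wed, Thu, Fri ✓
Jun: 30 days, starts Sat → 5 of Sat, Sun
Jul: 31 days, starts Mon → 5 of Mon, Tue, Wed
Aug: 31 days, starts Thu → 5 of Thu, Fri, Sat ✓
Sep: 30 days, starts Sun → 5 of Sun, Mon
Oct: 31 days, starts Tue → 5 of Tue, Wed, Thu ✓
Nov: 30 days, starts Fri → 5 of Fri, Sat
Dec: 31 days, starts Sun → 5 of Sun, Mon, Tue
Months with five Thursdays: Jan, May, Aug, Oct.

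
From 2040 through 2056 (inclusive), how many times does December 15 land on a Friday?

3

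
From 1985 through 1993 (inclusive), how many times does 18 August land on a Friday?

Day of week of August 18 in each year:
1985: Sun, 1986: Mon, 1987: Tue, 1988: Thu, 1989: Fri ✓, 1990: Sat, 1991: Sun, 1992: Tue, 1993: Wed
Fridays: 1989.

1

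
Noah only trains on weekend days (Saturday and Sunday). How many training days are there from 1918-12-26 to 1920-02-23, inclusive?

122

1918-12-26 is a Thursday.
From 1918-12-26 to 1920-02-23 is 425 days inclusive.
425 = 7 × 60 + 5, so there are 60 full weeks plus 5 extra days.
Each full week contributes 2 weekend days (Sat, Sun): 60 × 2 = 120.
The 5 extra days are Thursday, Friday, Saturday, Sunday, Monday — 2 of them qualify.
Total: 120 + 2 = 122.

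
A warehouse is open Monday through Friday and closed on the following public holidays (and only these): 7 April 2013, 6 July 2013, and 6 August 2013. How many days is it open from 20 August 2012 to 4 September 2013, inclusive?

272

20 August 2012 is a Monday.
From 20 August 2012 to 4 September 2013 is 381 days inclusive.
381 = 7 × 54 + 3, so there are 54 full weeks plus 3 extra days.
Each full week contributes 5 weekdays (Mon–Fri): 54 × 5 = 270.
The 3 extra days are Mon, Tue, Wed — 3 of them qualify.
Total: 270 + 3 = 273.
Holidays: 7 April 2013 (Sun); 6 July 2013 (Sat); 6 August 2013 (Tue).
1 of the 3 holidays fall on weekdays; the rest are weekends and were already excluded.
Business days: 273 − 1 = 272.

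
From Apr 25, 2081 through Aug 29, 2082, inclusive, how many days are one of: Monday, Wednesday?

Apr 25, 2081 is a Friday.
That's 492 days from start to end, counting both.
492 = 7 × 70 + 2, so there are 70 full weeks plus 2 extra days.
Each full week contributes 2 days from the set (Mon, Wed): 70 × 2 = 140.
The 2 extra days are Fri, Sat — none qualify.
Total: 140 + 0 = 140.

140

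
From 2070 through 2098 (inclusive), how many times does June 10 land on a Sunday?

Day of week of June 10 in each year:
2070: Tue, 2071: Wed, 2072: Fri, 2073: Sat, 2074: Sun ✓, 2075: Mon, 2076: Wed, 2077: Thu, 2078: Fri, 2079: Sat, 2080: Mon, 2081: Tue, 2082: Wed, 2083: Thu, 2084: Sat, 2085: Sun ✓, 2086: Mon, 2087: Tue, 2088: Thu, 2089: Fri, 2090: Sat, 2091: Sun ✓, 2092: Tue, 2093: Wed, 2094: Thu, 2095: Fri, 2096: Sun ✓, 2097: Mon, 2098: Tue
Sundays: 2074, 2085, 2091, 2096.

4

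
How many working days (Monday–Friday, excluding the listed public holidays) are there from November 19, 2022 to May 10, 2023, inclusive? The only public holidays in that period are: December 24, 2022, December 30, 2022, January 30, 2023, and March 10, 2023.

120

November 19, 2022 is a Saturday.
That's 173 days from start to end, counting both.
173 = 7 × 24 + 5, so there are 24 full weeks plus 5 extra days.
Each full week contributes 5 weekdays (Mon–Fri): 24 × 5 = 120.
The 5 extra days are Saturday, Sunday, Monday, Tuesday, Wednesday — 3 of them qualify.
Total: 120 + 3 = 123.
Holidays: December 24, 2022 (Sat); December 30, 2022 (Fri); January 30, 2023 (Mon); March 10, 2023 (Fri).
3 of the 4 holidays fall on weekdays; the rest are weekends and were already excluded.
Business days: 123 − 3 = 120.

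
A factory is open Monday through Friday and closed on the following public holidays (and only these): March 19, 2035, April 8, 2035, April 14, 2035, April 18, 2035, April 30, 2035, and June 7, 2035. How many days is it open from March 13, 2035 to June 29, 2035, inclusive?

March 13, 2035 is a Tuesday.
That's 109 days from start to end, counting both.
109 = 7 × 15 + 4, so there are 15 full weeks plus 4 extra days.
Each full week contributes 5 weekdays (Mon–Fri): 15 × 5 = 75.
The 4 extra days are Tue, Wed, Thu, Fri — 4 of them qualify.
Total: 75 + 4 = 79.
Holidays: March 19, 2035 (Mon); April 8, 2035 (Sun); April 14, 2035 (Sat); April 18, 2035 (Wed); April 30, 2035 (Mon); June 7, 2035 (Thu).
4 of the 6 holidays fall on weekdays; the rest are weekends and were already excluded.
Business days: 79 − 4 = 75.

75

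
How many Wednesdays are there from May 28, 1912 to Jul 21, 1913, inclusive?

60

May 28, 1912 is a Tuesday.
From May 28, 1912 to Jul 21, 1913 is 420 days inclusive.
420 = 7 × 60, so the span is exactly 60 full weeks.
Each full week contributes one Wednesday: 60 so far.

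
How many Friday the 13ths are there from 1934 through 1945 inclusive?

Friday-the-13ths by year:
1934: Apr, Jul
1935: Sep, Dec
1936: Mar, Nov
1937: Aug
1938: May
1939: Jan, Oct
1940: Sep, Dec
1941: Jun
1942: Feb, Mar, Nov
1943: Aug
1944: Oct
1945: Apr, Jul

20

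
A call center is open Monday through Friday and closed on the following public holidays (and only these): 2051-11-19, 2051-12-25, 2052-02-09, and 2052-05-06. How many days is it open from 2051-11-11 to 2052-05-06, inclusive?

123

2051-11-11 is a Saturday.
That's 178 days from start to end, counting both.
178 = 7 × 25 + 3, so there are 25 full weeks plus 3 extra days.
Each full week contributes 5 weekdays (Mon–Fri): 25 × 5 = 125.
The 3 extra days are Saturday, Sunday, Monday — 1 of them qualifies.
Total: 125 + 1 = 126.
Holidays: 2051-11-19 (Sun); 2051-12-25 (Mon); 2052-02-09 (Fri); 2052-05-06 (Mon).
3 of the 4 holidays fall on weekdays; the rest are weekends and were already excluded.
Business days: 126 − 3 = 123.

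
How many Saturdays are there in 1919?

1919-01-01 is a Wednesday.
That's 365 days from start to end, counting both.
365 = 7 × 52 + 1, so there are 52 full weeks plus 1 extra day.
Each full week contributes one Saturday: 52 so far.
The 1 extra day is Wednesday — none qualify.
Total: 52 + 0 = 52.

52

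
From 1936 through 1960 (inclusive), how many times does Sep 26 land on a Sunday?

Day of week of September 26 in each year:
1936: Sat, 1937: Sun ✓, 1938: Mon, 1939: Tue, 1940: Thu, 1941: Fri, 1942: Sat, 1943: Sun ✓, 1944: Tue, 1945: Wed, 1946: Thu, 1947: Fri, 1948: Sun ✓, 1949: Mon, 1950: Tue, 1951: Wed, 1952: Fri, 1953: Sat, 1954: Sun ✓, 1955: Mon, 1956: Wed, 1957: Thu, 1958: Fri, 1959: Sat, 1960: Mon
Sundays: 1937, 1943, 1948, 1954.

4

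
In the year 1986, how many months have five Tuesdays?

A month has five Tuesdays exactly when Tuesday falls within its first (length − 28) days.
Jan: 31 days, starts Wed → 5 of Wed, Thu, Fri
Feb: 28 days, starts Sat → 5 of (none)
Mar: 31 days, starts Sat → 5 of Sat, Sun, Mon
Apr: 30 days, starts Tue → 5 of Tue, Wed ✓
May: 31 days, starts Thu → 5 of Thu, Fri, Sat
Jun: 30 days, starts Sun → 5 of Sun, Mon
Jul: 31 days, starts Tue → 5 of Tue, Wed, Thu ✓
Aug: 31 days, starts Fri → 5 of Fri, Sat, Sun
Sep: 30 days, starts Mon → 5 of Mon, Tue ✓
Oct: 31 days, starts Wed → 5 of Wed, Thu, Fri
Nov: 30 days, starts Sat → 5 of Sat, Sun
Dec: 31 days, starts Mon → 5 of Mon, Tue, Wed ✓
Months with five Tuesdays: Apr, Jul, Sep, Dec.

4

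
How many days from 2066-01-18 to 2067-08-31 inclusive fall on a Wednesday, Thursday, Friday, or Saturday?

2066-01-18 is a Monday.
That's 591 days from start to end, counting both.
591 = 7 × 84 + 3, so there are 84 full weeks plus 3 extra days.
Each full week contributes 4 days from the set (Wed, Thu, Fri, Sat): 84 × 4 = 336.
The 3 extra days are Mon, Tue, Wed — 1 of them qualifies.
Total: 336 + 1 = 337.

337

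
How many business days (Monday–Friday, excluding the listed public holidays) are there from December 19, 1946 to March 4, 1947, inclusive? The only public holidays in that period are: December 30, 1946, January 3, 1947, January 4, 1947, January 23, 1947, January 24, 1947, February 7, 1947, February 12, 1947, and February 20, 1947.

December 19, 1946 is a Thursday.
That's 76 days from start to end, counting both.
76 = 7 × 10 + 6, so there are 10 full weeks plus 6 extra days.
Each full week contributes 5 weekdays (Mon–Fri): 10 × 5 = 50.
The 6 extra days are Thursday, Friday, Saturday, Sunday, Monday, Tuesday — 4 of them qualify.
Total: 50 + 4 = 54.
Holidays: December 30, 1946 (Mon); January 3, 1947 (Fri); January 4, 1947 (Sat); January 23, 1947 (Thu); January 24, 1947 (Fri); February 7, 1947 (Fri); February 12, 1947 (Wed); February 20, 1947 (Thu).
7 of the 8 holidays fall on weekdays; the rest are weekends and were already excluded.
Business days: 54 − 7 = 47.

47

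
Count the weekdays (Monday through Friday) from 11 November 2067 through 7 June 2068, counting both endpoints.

150

11 November 2067 is a Friday.
From 11 November 2067 to 7 June 2068 is 210 days inclusive.
210 = 7 × 30, so the span is exactly 30 full weeks.
Each full week contributes 5 weekdays (Mon–Fri): 30 × 5 = 150.
Total: 150.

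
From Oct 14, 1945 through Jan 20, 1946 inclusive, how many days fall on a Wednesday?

Oct 14, 1945 is a Sunday.
That's 99 days from start to end, counting both.
99 = 7 × 14 + 1, so there are 14 full weeks plus 1 extra day.
Each full week contributes one Wednesday: 14 so far.
The 1 extra day is Sunday — none qualify.
Total: 14 + 0 = 14.

14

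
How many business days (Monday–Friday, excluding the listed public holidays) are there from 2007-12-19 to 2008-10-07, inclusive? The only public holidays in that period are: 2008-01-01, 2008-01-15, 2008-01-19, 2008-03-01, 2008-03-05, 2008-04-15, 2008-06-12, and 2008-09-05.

204

2007-12-19 is a Wednesday.
From 2007-12-19 to 2008-10-07 is 294 days inclusive.
294 = 7 × 42, so the span is exactly 42 full weeks.
Each full week contributes 5 weekdays (Mon–Fri): 42 × 5 = 210.
Total: 210.
Holidays: 2008-01-01 (Tue); 2008-01-15 (Tue); 2008-01-19 (Sat); 2008-03-01 (Sat); 2008-03-05 (Wed); 2008-04-15 (Tue); 2008-06-12 (Thu); 2008-09-05 (Fri).
6 of the 8 holidays fall on weekdays; the rest are weekends and were already excluded.
Business days: 210 − 6 = 204.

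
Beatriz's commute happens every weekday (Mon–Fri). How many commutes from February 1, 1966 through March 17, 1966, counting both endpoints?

33

February 1, 1966 is a Tuesday.
That's 45 days from start to end, counting both.
45 = 7 × 6 + 3, so there are 6 full weeks plus 3 extra days.
Each full week contributes 5 weekdays (Mon–Fri): 6 × 5 = 30.
The 3 extra days are Tue, Wed, Thu — 3 of them qualify.
Total: 30 + 3 = 33.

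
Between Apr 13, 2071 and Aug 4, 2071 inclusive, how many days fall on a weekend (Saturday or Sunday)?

Apr 13, 2071 is a Monday.
The range spans 114 days (inclusive of both endpoints).
114 = 7 × 16 + 2, so there are 16 full weeks plus 2 extra days.
Each full week contributes 2 weekend days (Sat, Sun): 16 × 2 = 32.
The 2 extra days are Mon, Tue — none qualify.
Total: 32 + 0 = 32.

32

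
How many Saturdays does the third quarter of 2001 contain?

13

Jul 1, 2001 is a Sunday.
That's 92 days from start to end, counting both.
92 = 7 × 13 + 1, so there are 13 full weeks plus 1 extra day.
Each full week contributes one Saturday: 13 so far.
The 1 extra day is Sun — none qualify.
Total: 13 + 0 = 13.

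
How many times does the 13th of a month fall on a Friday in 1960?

The 13th falls on a Friday when the month's 13th has weekday Fri.
Jan 13 is Wed; Feb 13 is Sat; Mar 13 is Sun; Apr 13 is Wed; May 13 is Fri ✓; Jun 13 is Mon; Jul 13 is Wed; Aug 13 is Sat; Sep 13 is Tue; Oct 13 is Thu; Nov 13 is Sun; Dec 13 is Tue.
Friday the 13ths: May.

1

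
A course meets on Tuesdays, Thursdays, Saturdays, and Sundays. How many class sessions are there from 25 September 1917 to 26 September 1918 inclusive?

210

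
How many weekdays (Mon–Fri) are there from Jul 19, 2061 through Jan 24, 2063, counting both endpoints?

397

Jul 19, 2061 is a Tuesday.
That's 555 days from start to end, counting both.
555 = 7 × 79 + 2, so there are 79 full weeks plus 2 extra days.
Each full week contributes 5 weekdays (Mon–Fri): 79 × 5 = 395.
The 2 extra days are Tue, Wed — 2 of them qualify.
Total: 395 + 2 = 397.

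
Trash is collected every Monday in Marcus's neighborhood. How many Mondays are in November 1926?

5

1 November 1926 is a Monday.
From 1 November 1926 to 30 November 1926 is 30 days inclusive.
30 = 7 × 4 + 2, so there are 4 full weeks plus 2 extra days.
Each full week contributes one Monday: 4 so far.
The 2 extra days are Mon, Tue — 1 of them qualifies.
Total: 4 + 1 = 5.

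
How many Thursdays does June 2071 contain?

2071-06-01 is a Monday.
From 2071-06-01 to 2071-06-30 is 30 days inclusive.
30 = 7 × 4 + 2, so there are 4 full weeks plus 2 extra days.
Each full week contributes one Thursday: 4 so far.
The 2 extra days are Mon, Tue — none qualify.
Total: 4 + 0 = 4.

4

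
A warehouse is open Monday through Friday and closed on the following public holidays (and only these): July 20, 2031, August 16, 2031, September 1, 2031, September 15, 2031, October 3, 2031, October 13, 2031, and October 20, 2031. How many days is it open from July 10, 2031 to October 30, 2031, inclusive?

July 10, 2031 is a Thursday.
From July 10, 2031 to October 30, 2031 is 113 days inclusive.
113 = 7 × 16 + 1, so there are 16 full weeks plus 1 extra day.
Each full week contributes 5 weekdays (Mon–Fri): 16 × 5 = 80.
The 1 extra day is Thu — 1 of them qualifies.
Total: 80 + 1 = 81.
Holidays: July 20, 2031 (Sun); August 16, 2031 (Sat); September 1, 2031 (Mon); September 15, 2031 (Mon); October 3, 2031 (Fri); October 13, 2031 (Mon); October 20, 2031 (Mon).
5 of the 7 holidays fall on weekdays; the rest are weekends and were already excluded.
Business days: 81 − 5 = 76.

76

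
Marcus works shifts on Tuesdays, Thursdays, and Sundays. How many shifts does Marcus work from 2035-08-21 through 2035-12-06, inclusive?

2035-08-21 is a Tuesday.
From 2035-08-21 to 2035-12-06 is 108 days inclusive.
108 = 7 × 15 + 3, so there are 15 full weeks plus 3 extra days.
Each full week contributes 3 days from the set (Tue, Thu, Sun): 15 × 3 = 45.
The 3 extra days are Tuesday, Wednesday, Thursday — 2 of them qualify.
Total: 45 + 2 = 47.

47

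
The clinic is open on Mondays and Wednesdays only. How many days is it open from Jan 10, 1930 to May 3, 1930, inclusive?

32

Jan 10, 1930 is a Friday.
From Jan 10, 1930 to May 3, 1930 is 114 days inclusive.
114 = 7 × 16 + 2, so there are 16 full weeks plus 2 extra days.
Each full week contributes 2 days from the set (Mon, Wed): 16 × 2 = 32.
The 2 extra days are Fri, Sat — none qualify.
Total: 32 + 0 = 32.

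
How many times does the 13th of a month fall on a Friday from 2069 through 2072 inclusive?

7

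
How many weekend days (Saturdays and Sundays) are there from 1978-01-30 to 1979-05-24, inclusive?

136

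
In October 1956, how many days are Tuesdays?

1956-10-01 is a Monday.
From 1956-10-01 to 1956-10-31 is 31 days inclusive.
31 = 7 × 4 + 3, so there are 4 full weeks plus 3 extra days.
Each full week contributes one Tuesday: 4 so far.
The 3 extra days are Mon, Tue, Wed — 1 of them qualifies.
Total: 4 + 1 = 5.

5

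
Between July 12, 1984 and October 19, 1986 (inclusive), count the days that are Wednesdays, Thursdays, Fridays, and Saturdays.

July 12, 1984 is a Thursday.
From July 12, 1984 to October 19, 1986 is 830 days inclusive.
830 = 7 × 118 + 4, so there are 118 full weeks plus 4 extra days.
Each full week contributes 4 days from the set (Wed, Thu, Fri, Sat): 118 × 4 = 472.
The 4 extra days are Thu, Fri, Sat, Sun — 3 of them qualify.
Total: 472 + 3 = 475.

475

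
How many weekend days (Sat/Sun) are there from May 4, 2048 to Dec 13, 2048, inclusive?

May 4, 2048 is a Monday.
The range spans 224 days (inclusive of both endpoints).
224 = 7 × 32, so the span is exactly 32 full weeks.
Each full week contributes 2 weekend days (Sat, Sun): 32 × 2 = 64.
Total: 64.

64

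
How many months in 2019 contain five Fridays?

A month has five Fridays exactly when Friday falls within its first (length − 28) days.
Jan: 31 days, starts Tue → 5 of Tue, Wed, Thu
Feb: 28 days, starts Fri → 5 of (none)
Mar: 31 days, starts Fri → 5 of Fri, Sat, Sun ✓
Apr: 30 days, starts Mon → 5 of Mon, Tue
May: 31 days, starts Wed → 5 of Wed, Thu, Fri ✓
Jun: 30 days, starts Sat → 5 of Sat, Sun
Jul: 31 days, starts Mon → 5 of Mon, Tue, Wed
Aug: 31 days, starts Thu → 5 of Thu, Fri, Sat ✓
Sep: 30 days, starts Sun → 5 of Sun, Mon
Oct: 31 days, starts Tue → 5 of Tue, Wed, Thu
Nov: 30 days, starts Fri → 5 of Fri, Sat ✓
Dec: 31 days, starts Sun → 5 of Sun, Mon, Tue
Months with five Fridays: Mar, May, Aug, Nov.

4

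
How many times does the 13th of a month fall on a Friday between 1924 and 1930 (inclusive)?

12

Friday-the-13ths by year:
1924: Jun
1925: Feb, Mar, Nov
1926: Aug
1927: May
1928: Jan, Apr, Jul
1929: Sep, Dec
1930: Jun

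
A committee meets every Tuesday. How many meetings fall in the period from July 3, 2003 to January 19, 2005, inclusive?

July 3, 2003 is a Thursday.
From July 3, 2003 to January 19, 2005 is 567 days inclusive.
567 = 7 × 81, so the span is exactly 81 full weeks.
Each full week contributes one Tuesday: 81 so far.
Total: 81.

81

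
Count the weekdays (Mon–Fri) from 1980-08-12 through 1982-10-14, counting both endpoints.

568

1980-08-12 is a Tuesday.
The range spans 794 days (inclusive of both endpoints).
794 = 7 × 113 + 3, so there are 113 full weeks plus 3 extra days.
Each full week contributes 5 weekdays (Mon–Fri): 113 × 5 = 565.
The 3 extra days are Tuesday, Wednesday, Thursday — 3 of them qualify.
Total: 565 + 3 = 568.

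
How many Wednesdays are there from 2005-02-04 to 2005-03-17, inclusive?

6

2005-02-04 is a Friday.
That's 42 days from start to end, counting both.
42 = 7 × 6, so the span is exactly 6 full weeks.
Each full week contributes one Wednesday: 6 so far.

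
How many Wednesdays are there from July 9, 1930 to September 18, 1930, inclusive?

July 9, 1930 is a Wednesday.
From July 9, 1930 to September 18, 1930 is 72 days inclusive.
72 = 7 × 10 + 2, so there are 10 full weeks plus 2 extra days.
Each full week contributes one Wednesday: 10 so far.
The 2 extra days are Wed, Thu — 1 of them qualifies.
Total: 10 + 1 = 11.

11 Wednesdays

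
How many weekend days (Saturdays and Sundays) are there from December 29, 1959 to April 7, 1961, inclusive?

December 29, 1959 is a Tuesday.
The range spans 466 days (inclusive of both endpoints).
466 = 7 × 66 + 4, so there are 66 full weeks plus 4 extra days.
Each full week contributes 2 weekend days (Sat, Sun): 66 × 2 = 132.
The 4 extra days are Tue, Wed, Thu, Fri — none qualify.
Total: 132 + 0 = 132.

132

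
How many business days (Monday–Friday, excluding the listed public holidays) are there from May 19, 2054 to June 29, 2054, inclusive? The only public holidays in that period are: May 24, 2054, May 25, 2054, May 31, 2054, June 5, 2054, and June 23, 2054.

May 19, 2054 is a Tuesday.
The range spans 42 days (inclusive of both endpoints).
42 = 7 × 6, so the span is exactly 6 full weeks.
Each full week contributes 5 weekdays (Mon–Fri): 6 × 5 = 30.
Total: 30.
Holidays: May 24, 2054 (Sun); May 25, 2054 (Mon); May 31, 2054 (Sun); June 5, 2054 (Fri); June 23, 2054 (Tue).
3 of the 5 holidays fall on weekdays; the rest are weekends and were already excluded.
Business days: 30 − 3 = 27.

27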